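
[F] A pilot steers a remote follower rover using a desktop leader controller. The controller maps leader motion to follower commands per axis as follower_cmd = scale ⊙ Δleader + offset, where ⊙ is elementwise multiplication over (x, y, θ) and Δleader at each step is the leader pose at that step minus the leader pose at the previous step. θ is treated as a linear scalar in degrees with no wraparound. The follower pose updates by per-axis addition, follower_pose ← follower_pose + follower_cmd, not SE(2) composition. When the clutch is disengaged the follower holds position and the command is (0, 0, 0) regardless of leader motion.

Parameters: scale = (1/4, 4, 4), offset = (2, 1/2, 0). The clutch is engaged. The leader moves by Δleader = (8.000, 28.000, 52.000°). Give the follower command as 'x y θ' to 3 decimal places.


axis x: 1/4·8.000 + 2 = 4.000
axis y: 4·28.000 + 1/2 = 112.500
axis θ: 4·52.000 + 0 = 208.000

4.000 112.500 208.000


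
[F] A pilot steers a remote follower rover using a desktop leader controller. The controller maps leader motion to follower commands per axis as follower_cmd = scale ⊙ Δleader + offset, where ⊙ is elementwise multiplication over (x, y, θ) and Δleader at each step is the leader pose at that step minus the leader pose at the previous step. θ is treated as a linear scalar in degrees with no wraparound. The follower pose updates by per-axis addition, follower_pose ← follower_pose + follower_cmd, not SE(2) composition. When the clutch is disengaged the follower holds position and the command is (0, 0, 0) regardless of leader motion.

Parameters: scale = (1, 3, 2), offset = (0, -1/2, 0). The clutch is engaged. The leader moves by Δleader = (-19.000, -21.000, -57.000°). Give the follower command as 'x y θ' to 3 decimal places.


-19.000 -63.500 -114.000

axis x: 1·-19.000 + 0 = -19.000
axis y: 3·-21.000 + -1/2 = -63.500
axis θ: 2·-57.000 + 0 = -114.000


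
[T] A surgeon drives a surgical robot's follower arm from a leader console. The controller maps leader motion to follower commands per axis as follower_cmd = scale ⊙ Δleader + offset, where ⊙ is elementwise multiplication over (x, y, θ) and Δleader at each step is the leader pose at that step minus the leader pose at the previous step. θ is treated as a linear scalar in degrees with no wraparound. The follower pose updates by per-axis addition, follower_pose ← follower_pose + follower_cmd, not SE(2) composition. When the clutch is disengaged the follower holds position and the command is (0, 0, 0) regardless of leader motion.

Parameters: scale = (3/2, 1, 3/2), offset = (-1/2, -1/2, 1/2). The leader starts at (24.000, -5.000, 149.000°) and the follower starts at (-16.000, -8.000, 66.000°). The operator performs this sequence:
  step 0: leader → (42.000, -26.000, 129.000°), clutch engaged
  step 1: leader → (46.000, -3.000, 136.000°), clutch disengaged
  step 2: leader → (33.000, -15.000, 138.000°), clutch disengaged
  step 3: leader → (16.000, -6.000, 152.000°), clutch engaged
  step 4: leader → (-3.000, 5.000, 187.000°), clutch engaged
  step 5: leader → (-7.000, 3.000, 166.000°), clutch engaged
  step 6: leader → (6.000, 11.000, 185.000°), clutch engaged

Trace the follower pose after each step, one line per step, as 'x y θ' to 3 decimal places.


10.500 -29.500 36.500
10.500 -29.500 36.500
10.500 -29.500 36.500
-15.500 -21.000 58.000
-44.500 -10.500 111.000
-51.000 -13.000 80.000
-32.000 -5.500 109.000

step 0: Δleader=(18.000, -21.000, -20.000°), engaged; cmd=(26.500, -21.500, -29.500°) → follower=(10.500, -29.500, 36.500°)
step 1: Δleader=(4.000, 23.000, 7.000°), disengaged; cmd=(0,0,0) → follower holds at (10.500, -29.500, 36.500°)
step 2: Δleader=(-13.000, -12.000, 2.000°), disengaged; cmd=(0,0,0) → follower holds at (10.500, -29.500, 36.500°)
step 3: Δleader=(-17.000, 9.000, 14.000°), engaged; cmd=(-26.000, 8.500, 21.500°) → follower=(-15.500, -21.000, 58.000°)
step 4: Δleader=(-19.000, 11.000, 35.000°), engaged; cmd=(-29.000, 10.500, 53.000°) → follower=(-44.500, -10.500, 111.000°)
step 5: Δleader=(-4.000, -2.000, -21.000°), engaged; cmd=(-6.500, -2.500, -31.000°) → follower=(-51.000, -13.000, 80.000°)
step 6: Δleader=(13.000, 8.000, 19.000°), engaged; cmd=(19.000, 7.500, 29.000°) → follower=(-32.000, -5.500, 109.000°)


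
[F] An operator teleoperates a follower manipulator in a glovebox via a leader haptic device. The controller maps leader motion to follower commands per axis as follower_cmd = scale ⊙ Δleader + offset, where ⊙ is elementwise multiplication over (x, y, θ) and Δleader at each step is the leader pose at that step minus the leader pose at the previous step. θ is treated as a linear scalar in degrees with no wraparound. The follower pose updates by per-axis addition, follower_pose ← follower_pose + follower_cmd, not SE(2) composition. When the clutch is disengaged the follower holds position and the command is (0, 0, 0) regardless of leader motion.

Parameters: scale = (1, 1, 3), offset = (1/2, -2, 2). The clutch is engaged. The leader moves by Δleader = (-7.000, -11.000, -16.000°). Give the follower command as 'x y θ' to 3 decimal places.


-6.500 -13.000 -46.000

axis x: 1·-7.000 + 1/2 = -6.500
axis y: 1·-11.000 + -2 = -13.000
axis θ: 3·-16.000 + 2 = -46.000


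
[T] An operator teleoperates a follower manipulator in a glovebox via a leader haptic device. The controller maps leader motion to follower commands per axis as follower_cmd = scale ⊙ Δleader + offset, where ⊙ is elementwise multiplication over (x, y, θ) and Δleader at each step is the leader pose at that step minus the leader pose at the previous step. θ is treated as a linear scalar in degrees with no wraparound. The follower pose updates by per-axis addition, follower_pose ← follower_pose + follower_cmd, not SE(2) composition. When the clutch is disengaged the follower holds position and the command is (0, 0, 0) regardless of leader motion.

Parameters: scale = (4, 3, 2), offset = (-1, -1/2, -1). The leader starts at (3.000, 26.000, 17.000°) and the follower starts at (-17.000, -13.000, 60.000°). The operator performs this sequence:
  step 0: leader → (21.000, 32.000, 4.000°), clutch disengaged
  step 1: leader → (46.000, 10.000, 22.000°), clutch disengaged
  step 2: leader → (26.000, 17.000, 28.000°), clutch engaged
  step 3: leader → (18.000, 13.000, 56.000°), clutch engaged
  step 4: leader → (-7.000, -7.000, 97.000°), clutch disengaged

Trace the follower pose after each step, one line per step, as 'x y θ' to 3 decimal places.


-17.000 -13.000 60.000
-17.000 -13.000 60.000
-98.000 7.500 71.000
-131.000 -5.000 126.000
-131.000 -5.000 126.000

step 0: Δleader=(18.000, 6.000, -13.000°), disengaged; cmd=(0,0,0) → follower holds at (-17.000, -13.000, 60.000°)
step 1: Δleader=(25.000, -22.000, 18.000°), disengaged; cmd=(0,0,0) → follower holds at (-17.000, -13.000, 60.000°)
step 2: Δleader=(-20.000, 7.000, 6.000°), engaged; cmd=(-81.000, 20.500, 11.000°) → follower=(-98.000, 7.500, 71.000°)
step 3: Δleader=(-8.000, -4.000, 28.000°), engaged; cmd=(-33.000, -12.500, 55.000°) → follower=(-131.000, -5.000, 126.000°)
step 4: Δleader=(-25.000, -20.000, 41.000°), disengaged; cmd=(0,0,0) → follower holds at (-131.000, -5.000, 126.000°)


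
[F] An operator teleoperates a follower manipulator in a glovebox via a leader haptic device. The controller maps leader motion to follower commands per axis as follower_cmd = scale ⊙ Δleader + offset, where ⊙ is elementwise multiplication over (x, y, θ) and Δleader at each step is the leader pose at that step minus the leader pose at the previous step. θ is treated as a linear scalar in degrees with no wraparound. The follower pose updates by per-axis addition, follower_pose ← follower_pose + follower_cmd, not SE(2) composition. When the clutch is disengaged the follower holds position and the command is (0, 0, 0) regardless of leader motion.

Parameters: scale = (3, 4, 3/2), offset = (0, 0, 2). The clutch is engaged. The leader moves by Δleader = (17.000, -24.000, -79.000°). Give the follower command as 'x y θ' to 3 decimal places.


axis x: 3·17.000 + 0 = 51.000
axis y: 4·-24.000 + 0 = -96.000
axis θ: 3/2·-79.000 + 2 = -116.500

51.000 -96.000 -116.500


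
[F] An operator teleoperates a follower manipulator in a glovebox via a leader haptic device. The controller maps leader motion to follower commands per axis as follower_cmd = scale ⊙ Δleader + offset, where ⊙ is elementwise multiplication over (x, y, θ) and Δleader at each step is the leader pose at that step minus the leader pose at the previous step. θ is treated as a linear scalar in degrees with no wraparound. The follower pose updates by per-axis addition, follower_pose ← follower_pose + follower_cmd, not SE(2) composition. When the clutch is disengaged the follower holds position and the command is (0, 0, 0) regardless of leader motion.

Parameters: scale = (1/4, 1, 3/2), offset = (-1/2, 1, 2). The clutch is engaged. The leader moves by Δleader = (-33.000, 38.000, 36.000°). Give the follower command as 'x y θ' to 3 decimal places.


axis x: 1/4·-33.000 + -1/2 = -8.750
axis y: 1·38.000 + 1 = 39.000
axis θ: 3/2·36.000 + 2 = 56.000

-8.750 39.000 56.000


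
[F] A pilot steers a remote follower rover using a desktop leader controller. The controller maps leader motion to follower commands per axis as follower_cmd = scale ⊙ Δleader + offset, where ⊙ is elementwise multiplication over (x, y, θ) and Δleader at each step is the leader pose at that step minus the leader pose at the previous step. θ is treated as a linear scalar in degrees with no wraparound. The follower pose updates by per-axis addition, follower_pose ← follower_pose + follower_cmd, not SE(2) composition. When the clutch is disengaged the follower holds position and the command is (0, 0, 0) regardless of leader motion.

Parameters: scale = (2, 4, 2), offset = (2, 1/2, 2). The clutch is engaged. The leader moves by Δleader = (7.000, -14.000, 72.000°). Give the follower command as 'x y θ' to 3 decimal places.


16.000 -55.500 146.000

axis x: 2·7.000 + 2 = 16.000
axis y: 4·-14.000 + 1/2 = -55.500
axis θ: 2·72.000 + 2 = 146.000


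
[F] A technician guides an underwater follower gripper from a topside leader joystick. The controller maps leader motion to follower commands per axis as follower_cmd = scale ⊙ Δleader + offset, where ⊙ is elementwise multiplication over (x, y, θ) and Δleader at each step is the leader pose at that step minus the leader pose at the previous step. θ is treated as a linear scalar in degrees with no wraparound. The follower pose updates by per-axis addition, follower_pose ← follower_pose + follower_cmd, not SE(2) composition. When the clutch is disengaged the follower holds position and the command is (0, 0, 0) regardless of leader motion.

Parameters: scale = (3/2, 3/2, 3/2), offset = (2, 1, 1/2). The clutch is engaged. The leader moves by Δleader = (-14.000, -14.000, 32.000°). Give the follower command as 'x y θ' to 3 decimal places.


-19.000 -20.000 48.500

axis x: 3/2·-14.000 + 2 = -19.000
axis y: 3/2·-14.000 + 1 = -20.000
axis θ: 3/2·32.000 + 1/2 = 48.500


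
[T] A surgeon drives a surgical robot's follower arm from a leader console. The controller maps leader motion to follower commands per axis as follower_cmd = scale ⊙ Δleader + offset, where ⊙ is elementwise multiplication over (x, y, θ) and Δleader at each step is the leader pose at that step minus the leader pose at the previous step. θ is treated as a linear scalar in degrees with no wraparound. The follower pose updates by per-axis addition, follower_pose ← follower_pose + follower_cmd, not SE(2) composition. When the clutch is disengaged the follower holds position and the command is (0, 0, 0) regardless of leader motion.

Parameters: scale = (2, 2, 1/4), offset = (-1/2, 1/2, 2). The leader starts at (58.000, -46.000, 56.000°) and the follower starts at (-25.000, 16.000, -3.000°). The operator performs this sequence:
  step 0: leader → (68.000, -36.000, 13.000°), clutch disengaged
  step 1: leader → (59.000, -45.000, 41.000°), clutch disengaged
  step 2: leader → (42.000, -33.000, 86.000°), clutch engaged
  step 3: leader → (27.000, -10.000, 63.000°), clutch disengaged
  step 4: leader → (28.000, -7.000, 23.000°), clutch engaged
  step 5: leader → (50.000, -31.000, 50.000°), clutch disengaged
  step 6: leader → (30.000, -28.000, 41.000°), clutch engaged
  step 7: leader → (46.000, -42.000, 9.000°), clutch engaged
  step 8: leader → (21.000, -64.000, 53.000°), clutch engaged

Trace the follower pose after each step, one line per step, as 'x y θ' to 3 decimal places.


-25.000 16.000 -3.000
-25.000 16.000 -3.000
-59.500 40.500 10.250
-59.500 40.500 10.250
-58.000 47.000 2.250
-58.000 47.000 2.250
-98.500 53.500 2.000
-67.000 26.000 -4.000
-117.500 -17.500 9.000

step 0: Δleader=(10.000, 10.000, -43.000°), disengaged; cmd=(0,0,0) → follower holds at (-25.000, 16.000, -3.000°)
step 1: Δleader=(-9.000, -9.000, 28.000°), disengaged; cmd=(0,0,0) → follower holds at (-25.000, 16.000, -3.000°)
step 2: Δleader=(-17.000, 12.000, 45.000°), engaged; cmd=(-34.500, 24.500, 13.250°) → follower=(-59.500, 40.500, 10.250°)
step 3: Δleader=(-15.000, 23.000, -23.000°), disengaged; cmd=(0,0,0) → follower holds at (-59.500, 40.500, 10.250°)
step 4: Δleader=(1.000, 3.000, -40.000°), engaged; cmd=(1.500, 6.500, -8.000°) → follower=(-58.000, 47.000, 2.250°)
step 5: Δleader=(22.000, -24.000, 27.000°), disengaged; cmd=(0,0,0) → follower holds at (-58.000, 47.000, 2.250°)
step 6: Δleader=(-20.000, 3.000, -9.000°), engaged; cmd=(-40.500, 6.500, -0.250°) → follower=(-98.500, 53.500, 2.000°)
step 7: Δleader=(16.000, -14.000, -32.000°), engaged; cmd=(31.500, -27.500, -6.000°) → follower=(-67.000, 26.000, -4.000°)
step 8: Δleader=(-25.000, -22.000, 44.000°), engaged; cmd=(-50.500, -43.500, 13.000°) → follower=(-117.500, -17.500, 9.000°)


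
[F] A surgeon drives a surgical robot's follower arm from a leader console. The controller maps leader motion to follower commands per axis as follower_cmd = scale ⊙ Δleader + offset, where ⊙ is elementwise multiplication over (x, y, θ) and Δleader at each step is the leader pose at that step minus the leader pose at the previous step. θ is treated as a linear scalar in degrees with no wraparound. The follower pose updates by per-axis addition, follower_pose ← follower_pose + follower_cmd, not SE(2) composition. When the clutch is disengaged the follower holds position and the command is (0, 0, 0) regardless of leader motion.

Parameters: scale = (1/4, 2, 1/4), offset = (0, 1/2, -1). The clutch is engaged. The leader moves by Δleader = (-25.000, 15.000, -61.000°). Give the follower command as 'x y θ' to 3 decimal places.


-6.250 30.500 -16.250

axis x: 1/4·-25.000 + 0 = -6.250
axis y: 2·15.000 + 1/2 = 30.500
axis θ: 1/4·-61.000 + -1 = -16.250


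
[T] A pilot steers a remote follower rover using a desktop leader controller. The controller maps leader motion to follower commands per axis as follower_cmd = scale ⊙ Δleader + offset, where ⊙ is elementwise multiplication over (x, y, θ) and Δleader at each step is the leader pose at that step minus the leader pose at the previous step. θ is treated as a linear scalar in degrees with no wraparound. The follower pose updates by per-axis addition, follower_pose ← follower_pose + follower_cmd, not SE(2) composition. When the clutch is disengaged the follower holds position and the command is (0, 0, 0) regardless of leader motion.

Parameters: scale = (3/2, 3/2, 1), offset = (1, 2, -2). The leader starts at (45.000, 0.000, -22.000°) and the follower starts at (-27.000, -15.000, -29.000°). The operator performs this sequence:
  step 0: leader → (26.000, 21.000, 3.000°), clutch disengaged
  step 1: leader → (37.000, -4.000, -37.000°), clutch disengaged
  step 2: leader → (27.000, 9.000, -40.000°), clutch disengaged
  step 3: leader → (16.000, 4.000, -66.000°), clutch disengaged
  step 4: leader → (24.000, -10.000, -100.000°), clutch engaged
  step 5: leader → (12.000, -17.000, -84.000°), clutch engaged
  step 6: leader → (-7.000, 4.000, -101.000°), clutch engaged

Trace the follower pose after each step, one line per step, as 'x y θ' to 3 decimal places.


-27.000 -15.000 -29.000
-27.000 -15.000 -29.000
-27.000 -15.000 -29.000
-27.000 -15.000 -29.000
-14.000 -34.000 -65.000
-31.000 -42.500 -51.000
-58.500 -9.000 -70.000

step 0: Δleader=(-19.000, 21.000, 25.000°), disengaged; cmd=(0,0,0) → follower holds at (-27.000, -15.000, -29.000°)
step 1: Δleader=(11.000, -25.000, -40.000°), disengaged; cmd=(0,0,0) → follower holds at (-27.000, -15.000, -29.000°)
step 2: Δleader=(-10.000, 13.000, -3.000°), disengaged; cmd=(0,0,0) → follower holds at (-27.000, -15.000, -29.000°)
step 3: Δleader=(-11.000, -5.000, -26.000°), disengaged; cmd=(0,0,0) → follower holds at (-27.000, -15.000, -29.000°)
step 4: Δleader=(8.000, -14.000, -34.000°), engaged; cmd=(13.000, -19.000, -36.000°) → follower=(-14.000, -34.000, -65.000°)
step 5: Δleader=(-12.000, -7.000, 16.000°), engaged; cmd=(-17.000, -8.500, 14.000°) → follower=(-31.000, -42.500, -51.000°)
step 6: Δleader=(-19.000, 21.000, -17.000°), engaged; cmd=(-27.500, 33.500, -19.000°) → follower=(-58.500, -9.000, -70.000°)


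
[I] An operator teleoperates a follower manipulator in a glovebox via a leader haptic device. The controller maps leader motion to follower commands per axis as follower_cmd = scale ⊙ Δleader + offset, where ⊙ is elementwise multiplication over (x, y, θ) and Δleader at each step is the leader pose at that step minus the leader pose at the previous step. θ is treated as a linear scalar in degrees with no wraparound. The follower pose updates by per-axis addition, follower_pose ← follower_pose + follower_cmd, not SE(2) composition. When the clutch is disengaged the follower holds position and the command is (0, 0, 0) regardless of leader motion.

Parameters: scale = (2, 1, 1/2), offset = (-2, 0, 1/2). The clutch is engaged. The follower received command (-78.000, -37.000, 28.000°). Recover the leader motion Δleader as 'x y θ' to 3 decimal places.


axis x: (-78.000 − -2) / (2) = -38.000
axis y: (-37.000 − 0) / (1) = -37.000
axis θ: (28.000 − 1/2) / (1/2) = 55.000

-38.000 -37.000 55.000


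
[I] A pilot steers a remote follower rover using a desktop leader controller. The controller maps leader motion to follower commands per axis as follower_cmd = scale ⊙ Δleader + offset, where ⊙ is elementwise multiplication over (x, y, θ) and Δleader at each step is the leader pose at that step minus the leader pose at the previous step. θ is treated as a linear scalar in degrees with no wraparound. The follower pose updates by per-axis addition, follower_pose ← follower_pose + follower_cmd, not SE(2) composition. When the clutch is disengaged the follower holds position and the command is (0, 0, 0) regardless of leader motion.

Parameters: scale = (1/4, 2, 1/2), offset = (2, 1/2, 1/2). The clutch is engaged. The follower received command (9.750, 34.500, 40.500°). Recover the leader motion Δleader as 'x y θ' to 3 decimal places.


31.000 17.000 80.000

axis x: (9.750 − 2) / (1/4) = 31.000
axis y: (34.500 − 1/2) / (2) = 17.000
axis θ: (40.500 − 1/2) / (1/2) = 80.000


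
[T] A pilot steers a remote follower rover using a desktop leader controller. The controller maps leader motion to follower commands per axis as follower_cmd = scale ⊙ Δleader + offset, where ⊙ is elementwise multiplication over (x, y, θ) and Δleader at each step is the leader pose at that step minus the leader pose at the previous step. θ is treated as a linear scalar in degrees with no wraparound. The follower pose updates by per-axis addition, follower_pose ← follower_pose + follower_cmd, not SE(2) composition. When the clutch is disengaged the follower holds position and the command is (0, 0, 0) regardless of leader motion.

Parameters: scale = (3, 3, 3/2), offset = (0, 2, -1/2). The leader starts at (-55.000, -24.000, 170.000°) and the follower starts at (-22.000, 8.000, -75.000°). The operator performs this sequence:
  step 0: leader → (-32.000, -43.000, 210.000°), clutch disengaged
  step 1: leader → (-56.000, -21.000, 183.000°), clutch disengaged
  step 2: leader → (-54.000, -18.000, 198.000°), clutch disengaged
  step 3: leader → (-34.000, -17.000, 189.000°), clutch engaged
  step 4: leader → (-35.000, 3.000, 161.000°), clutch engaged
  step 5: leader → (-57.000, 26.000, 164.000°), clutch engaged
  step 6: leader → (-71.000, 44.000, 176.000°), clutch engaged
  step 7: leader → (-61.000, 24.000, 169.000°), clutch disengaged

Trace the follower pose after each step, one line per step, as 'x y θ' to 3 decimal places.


-22.000 8.000 -75.000
-22.000 8.000 -75.000
-22.000 8.000 -75.000
38.000 13.000 -89.000
35.000 75.000 -131.500
-31.000 146.000 -127.500
-73.000 202.000 -110.000
-73.000 202.000 -110.000

step 0: Δleader=(23.000, -19.000, 40.000°), disengaged; cmd=(0,0,0) → follower holds at (-22.000, 8.000, -75.000°)
step 1: Δleader=(-24.000, 22.000, -27.000°), disengaged; cmd=(0,0,0) → follower holds at (-22.000, 8.000, -75.000°)
step 2: Δleader=(2.000, 3.000, 15.000°), disengaged; cmd=(0,0,0) → follower holds at (-22.000, 8.000, -75.000°)
step 3: Δleader=(20.000, 1.000, -9.000°), engaged; cmd=(60.000, 5.000, -14.000°) → follower=(38.000, 13.000, -89.000°)
step 4: Δleader=(-1.000, 20.000, -28.000°), engaged; cmd=(-3.000, 62.000, -42.500°) → follower=(35.000, 75.000, -131.500°)
step 5: Δleader=(-22.000, 23.000, 3.000°), engaged; cmd=(-66.000, 71.000, 4.000°) → follower=(-31.000, 146.000, -127.500°)
step 6: Δleader=(-14.000, 18.000, 12.000°), engaged; cmd=(-42.000, 56.000, 17.500°) → follower=(-73.000, 202.000, -110.000°)
step 7: Δleader=(10.000, -20.000, -7.000°), disengaged; cmd=(0,0,0) → follower holds at (-73.000, 202.000, -110.000°)


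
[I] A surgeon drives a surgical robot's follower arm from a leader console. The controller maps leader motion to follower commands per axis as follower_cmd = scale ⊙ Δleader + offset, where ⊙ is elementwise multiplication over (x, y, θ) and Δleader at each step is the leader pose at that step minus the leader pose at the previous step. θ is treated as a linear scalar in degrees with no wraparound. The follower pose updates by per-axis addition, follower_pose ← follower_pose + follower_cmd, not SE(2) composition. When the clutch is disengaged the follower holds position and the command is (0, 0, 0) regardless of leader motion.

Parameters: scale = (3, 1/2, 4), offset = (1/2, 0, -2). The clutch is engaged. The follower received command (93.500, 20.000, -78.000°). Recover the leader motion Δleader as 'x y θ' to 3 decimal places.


31.000 40.000 -19.000

axis x: (93.500 − 1/2) / (3) = 31.000
axis y: (20.000 − 0) / (1/2) = 40.000
axis θ: (-78.000 − -2) / (4) = -19.000


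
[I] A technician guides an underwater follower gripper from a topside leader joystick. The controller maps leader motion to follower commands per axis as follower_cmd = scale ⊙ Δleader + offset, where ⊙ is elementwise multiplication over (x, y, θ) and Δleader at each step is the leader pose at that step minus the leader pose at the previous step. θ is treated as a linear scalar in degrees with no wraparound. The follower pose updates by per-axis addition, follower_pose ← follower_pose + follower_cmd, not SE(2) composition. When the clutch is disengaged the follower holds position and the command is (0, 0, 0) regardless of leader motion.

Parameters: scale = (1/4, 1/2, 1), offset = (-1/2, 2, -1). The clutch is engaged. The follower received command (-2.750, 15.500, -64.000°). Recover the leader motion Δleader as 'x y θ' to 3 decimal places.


-9.000 27.000 -63.000

axis x: (-2.750 − -1/2) / (1/4) = -9.000
axis y: (15.500 − 2) / (1/2) = 27.000
axis θ: (-64.000 − -1) / (1) = -63.000


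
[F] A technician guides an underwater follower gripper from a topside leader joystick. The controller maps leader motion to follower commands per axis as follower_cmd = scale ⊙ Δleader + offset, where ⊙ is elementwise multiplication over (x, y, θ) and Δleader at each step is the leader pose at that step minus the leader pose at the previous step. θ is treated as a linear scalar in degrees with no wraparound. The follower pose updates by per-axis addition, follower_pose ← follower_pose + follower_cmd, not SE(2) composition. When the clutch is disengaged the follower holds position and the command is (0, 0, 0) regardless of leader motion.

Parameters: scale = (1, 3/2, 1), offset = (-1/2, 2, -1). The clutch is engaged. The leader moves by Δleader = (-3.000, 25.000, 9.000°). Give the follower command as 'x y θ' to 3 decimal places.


axis x: 1·-3.000 + -1/2 = -3.500
axis y: 3/2·25.000 + 2 = 39.500
axis θ: 1·9.000 + -1 = 8.000

-3.500 39.500 8.000


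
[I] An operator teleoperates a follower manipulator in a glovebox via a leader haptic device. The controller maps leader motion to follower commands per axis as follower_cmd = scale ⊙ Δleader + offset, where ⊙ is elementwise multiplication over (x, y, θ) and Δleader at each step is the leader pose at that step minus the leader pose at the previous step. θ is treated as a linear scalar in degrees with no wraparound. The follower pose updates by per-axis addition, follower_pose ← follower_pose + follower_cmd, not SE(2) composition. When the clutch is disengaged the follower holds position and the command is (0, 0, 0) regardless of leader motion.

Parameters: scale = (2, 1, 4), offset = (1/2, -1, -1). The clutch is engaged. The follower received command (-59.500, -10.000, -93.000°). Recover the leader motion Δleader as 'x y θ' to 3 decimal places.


-30.000 -9.000 -23.000

axis x: (-59.500 − 1/2) / (2) = -30.000
axis y: (-10.000 − -1) / (1) = -9.000
axis θ: (-93.000 − -1) / (4) = -23.000


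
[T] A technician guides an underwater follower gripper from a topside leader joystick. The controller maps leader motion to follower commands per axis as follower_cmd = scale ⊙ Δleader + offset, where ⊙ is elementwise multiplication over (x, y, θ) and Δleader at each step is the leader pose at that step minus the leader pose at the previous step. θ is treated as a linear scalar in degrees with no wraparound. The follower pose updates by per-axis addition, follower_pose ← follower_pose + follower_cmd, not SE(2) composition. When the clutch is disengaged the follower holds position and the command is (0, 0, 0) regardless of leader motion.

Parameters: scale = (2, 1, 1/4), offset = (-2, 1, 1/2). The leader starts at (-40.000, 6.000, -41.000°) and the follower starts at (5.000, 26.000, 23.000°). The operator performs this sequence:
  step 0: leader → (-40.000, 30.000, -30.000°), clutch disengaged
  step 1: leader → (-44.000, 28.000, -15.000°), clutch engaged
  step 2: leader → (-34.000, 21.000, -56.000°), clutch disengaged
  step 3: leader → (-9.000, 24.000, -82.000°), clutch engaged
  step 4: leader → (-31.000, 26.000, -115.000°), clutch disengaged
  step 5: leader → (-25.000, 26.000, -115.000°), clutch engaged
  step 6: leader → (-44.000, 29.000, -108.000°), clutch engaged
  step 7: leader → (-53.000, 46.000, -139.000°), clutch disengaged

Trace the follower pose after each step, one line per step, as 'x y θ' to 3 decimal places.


step 0: Δleader=(0.000, 24.000, 11.000°), disengaged; cmd=(0,0,0) → follower holds at (5.000, 26.000, 23.000°)
step 1: Δleader=(-4.000, -2.000, 15.000°), engaged; cmd=(-10.000, -1.000, 4.250°) → follower=(-5.000, 25.000, 27.250°)
step 2: Δleader=(10.000, -7.000, -41.000°), disengaged; cmd=(0,0,0) → follower holds at (-5.000, 25.000, 27.250°)
step 3: Δleader=(25.000, 3.000, -26.000°), engaged; cmd=(48.000, 4.000, -6.000°) → follower=(43.000, 29.000, 21.250°)
step 4: Δleader=(-22.000, 2.000, -33.000°), disengaged; cmd=(0,0,0) → follower holds at (43.000, 29.000, 21.250°)
step 5: Δleader=(6.000, 0.000, 0.000°), engaged; cmd=(10.000, 1.000, 0.500°) → follower=(53.000, 30.000, 21.750°)
step 6: Δleader=(-19.000, 3.000, 7.000°), engaged; cmd=(-40.000, 4.000, 2.250°) → follower=(13.000, 34.000, 24.000°)
step 7: Δleader=(-9.000, 17.000, -31.000°), disengaged; cmd=(0,0,0) → follower holds at (13.000, 34.000, 24.000°)

5.000 26.000 23.000
-5.000 25.000 27.250
-5.000 25.000 27.250
43.000 29.000 21.250
43.000 29.000 21.250
53.000 30.000 21.750
13.000 34.000 24.000
13.000 34.000 24.000


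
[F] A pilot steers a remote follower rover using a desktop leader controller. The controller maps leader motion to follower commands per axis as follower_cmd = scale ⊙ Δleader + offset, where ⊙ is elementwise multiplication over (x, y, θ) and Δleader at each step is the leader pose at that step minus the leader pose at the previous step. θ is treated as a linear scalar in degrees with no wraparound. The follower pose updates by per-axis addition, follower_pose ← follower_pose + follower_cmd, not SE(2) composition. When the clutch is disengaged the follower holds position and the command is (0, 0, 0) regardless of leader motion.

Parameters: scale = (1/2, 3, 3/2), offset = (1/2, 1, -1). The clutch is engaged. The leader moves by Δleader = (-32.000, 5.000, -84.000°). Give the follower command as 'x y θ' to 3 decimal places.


axis x: 1/2·-32.000 + 1/2 = -15.500
axis y: 3·5.000 + 1 = 16.000
axis θ: 3/2·-84.000 + -1 = -127.000

-15.500 16.000 -127.000


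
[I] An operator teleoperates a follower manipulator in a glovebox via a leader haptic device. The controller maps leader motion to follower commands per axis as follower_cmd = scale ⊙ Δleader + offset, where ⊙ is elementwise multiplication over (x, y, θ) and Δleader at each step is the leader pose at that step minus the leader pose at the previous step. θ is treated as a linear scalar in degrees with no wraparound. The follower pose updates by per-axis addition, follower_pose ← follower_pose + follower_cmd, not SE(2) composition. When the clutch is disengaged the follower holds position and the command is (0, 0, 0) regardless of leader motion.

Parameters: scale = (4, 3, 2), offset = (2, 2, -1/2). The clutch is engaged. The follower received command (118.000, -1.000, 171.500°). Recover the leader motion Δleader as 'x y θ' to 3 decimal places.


axis x: (118.000 − 2) / (4) = 29.000
axis y: (-1.000 − 2) / (3) = -1.000
axis θ: (171.500 − -1/2) / (2) = 86.000

29.000 -1.000 86.000


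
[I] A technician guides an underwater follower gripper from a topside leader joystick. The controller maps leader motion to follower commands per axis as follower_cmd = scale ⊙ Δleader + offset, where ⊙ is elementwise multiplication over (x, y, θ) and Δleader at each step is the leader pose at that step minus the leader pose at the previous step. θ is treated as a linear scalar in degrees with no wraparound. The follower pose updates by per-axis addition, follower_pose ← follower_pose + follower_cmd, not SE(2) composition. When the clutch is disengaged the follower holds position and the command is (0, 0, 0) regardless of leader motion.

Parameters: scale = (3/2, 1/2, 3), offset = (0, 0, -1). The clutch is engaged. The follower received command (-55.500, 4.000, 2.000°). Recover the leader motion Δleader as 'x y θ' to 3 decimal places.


axis x: (-55.500 − 0) / (3/2) = -37.000
axis y: (4.000 − 0) / (1/2) = 8.000
axis θ: (2.000 − -1) / (3) = 1.000

-37.000 8.000 1.000


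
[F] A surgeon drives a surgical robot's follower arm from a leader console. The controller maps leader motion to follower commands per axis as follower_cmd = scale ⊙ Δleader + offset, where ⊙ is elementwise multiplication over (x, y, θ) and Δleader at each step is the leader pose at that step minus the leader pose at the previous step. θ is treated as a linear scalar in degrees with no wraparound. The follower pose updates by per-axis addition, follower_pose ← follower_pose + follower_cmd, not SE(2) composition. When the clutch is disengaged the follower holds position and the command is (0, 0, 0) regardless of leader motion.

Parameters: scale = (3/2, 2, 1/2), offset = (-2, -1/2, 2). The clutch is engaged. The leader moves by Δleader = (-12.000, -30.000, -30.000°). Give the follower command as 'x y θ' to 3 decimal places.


-20.000 -60.500 -13.000

axis x: 3/2·-12.000 + -2 = -20.000
axis y: 2·-30.000 + -1/2 = -60.500
axis θ: 1/2·-30.000 + 2 = -13.000


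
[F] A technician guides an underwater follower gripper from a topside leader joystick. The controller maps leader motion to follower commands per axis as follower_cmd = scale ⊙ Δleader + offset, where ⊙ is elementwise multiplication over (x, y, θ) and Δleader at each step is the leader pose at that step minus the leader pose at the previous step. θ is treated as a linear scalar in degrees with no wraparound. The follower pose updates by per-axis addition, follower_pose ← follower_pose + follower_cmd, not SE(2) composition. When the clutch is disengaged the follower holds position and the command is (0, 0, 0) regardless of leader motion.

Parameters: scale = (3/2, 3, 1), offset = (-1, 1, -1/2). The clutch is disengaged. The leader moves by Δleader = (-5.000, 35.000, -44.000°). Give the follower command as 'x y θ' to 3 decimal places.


clutch disengaged → follower holds; cmd = (0, 0, 0)

0.000 0.000 0.000


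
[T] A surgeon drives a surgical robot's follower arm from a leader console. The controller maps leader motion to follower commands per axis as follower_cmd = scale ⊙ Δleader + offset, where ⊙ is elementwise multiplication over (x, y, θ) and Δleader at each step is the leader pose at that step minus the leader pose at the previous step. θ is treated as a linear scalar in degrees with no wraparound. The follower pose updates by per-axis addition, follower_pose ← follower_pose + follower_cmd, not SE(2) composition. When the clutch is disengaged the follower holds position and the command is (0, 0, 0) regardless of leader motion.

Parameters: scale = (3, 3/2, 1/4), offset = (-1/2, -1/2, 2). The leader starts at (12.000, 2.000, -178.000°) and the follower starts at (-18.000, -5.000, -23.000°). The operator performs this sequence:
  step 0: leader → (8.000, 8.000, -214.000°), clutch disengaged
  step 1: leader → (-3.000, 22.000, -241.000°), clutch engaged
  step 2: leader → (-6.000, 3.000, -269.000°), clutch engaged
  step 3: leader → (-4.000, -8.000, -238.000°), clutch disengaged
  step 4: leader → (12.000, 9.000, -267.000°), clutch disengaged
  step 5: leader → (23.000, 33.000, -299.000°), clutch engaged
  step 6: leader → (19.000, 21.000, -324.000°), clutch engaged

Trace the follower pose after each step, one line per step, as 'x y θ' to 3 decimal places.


-18.000 -5.000 -23.000
-51.500 15.500 -27.750
-61.000 -13.500 -32.750
-61.000 -13.500 -32.750
-61.000 -13.500 -32.750
-28.500 22.000 -38.750
-41.000 3.500 -43.000

step 0: Δleader=(-4.000, 6.000, -36.000°), disengaged; cmd=(0,0,0) → follower holds at (-18.000, -5.000, -23.000°)
step 1: Δleader=(-11.000, 14.000, -27.000°), engaged; cmd=(-33.500, 20.500, -4.750°) → follower=(-51.500, 15.500, -27.750°)
step 2: Δleader=(-3.000, -19.000, -28.000°), engaged; cmd=(-9.500, -29.000, -5.000°) → follower=(-61.000, -13.500, -32.750°)
step 3: Δleader=(2.000, -11.000, 31.000°), disengaged; cmd=(0,0,0) → follower holds at (-61.000, -13.500, -32.750°)
step 4: Δleader=(16.000, 17.000, -29.000°), disengaged; cmd=(0,0,0) → follower holds at (-61.000, -13.500, -32.750°)
step 5: Δleader=(11.000, 24.000, -32.000°), engaged; cmd=(32.500, 35.500, -6.000°) → follower=(-28.500, 22.000, -38.750°)
step 6: Δleader=(-4.000, -12.000, -25.000°), engaged; cmd=(-12.500, -18.500, -4.250°) → follower=(-41.000, 3.500, -43.000°)


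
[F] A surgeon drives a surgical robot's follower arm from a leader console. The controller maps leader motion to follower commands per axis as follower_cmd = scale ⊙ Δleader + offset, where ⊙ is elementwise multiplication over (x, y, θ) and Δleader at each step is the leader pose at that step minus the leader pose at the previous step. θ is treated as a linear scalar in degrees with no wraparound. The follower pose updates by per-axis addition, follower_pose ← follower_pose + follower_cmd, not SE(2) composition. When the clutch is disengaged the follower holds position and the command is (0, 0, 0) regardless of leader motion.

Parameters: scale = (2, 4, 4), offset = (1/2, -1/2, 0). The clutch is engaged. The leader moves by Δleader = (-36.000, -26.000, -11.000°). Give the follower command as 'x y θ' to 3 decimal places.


axis x: 2·-36.000 + 1/2 = -71.500
axis y: 4·-26.000 + -1/2 = -104.500
axis θ: 4·-11.000 + 0 = -44.000

-71.500 -104.500 -44.000


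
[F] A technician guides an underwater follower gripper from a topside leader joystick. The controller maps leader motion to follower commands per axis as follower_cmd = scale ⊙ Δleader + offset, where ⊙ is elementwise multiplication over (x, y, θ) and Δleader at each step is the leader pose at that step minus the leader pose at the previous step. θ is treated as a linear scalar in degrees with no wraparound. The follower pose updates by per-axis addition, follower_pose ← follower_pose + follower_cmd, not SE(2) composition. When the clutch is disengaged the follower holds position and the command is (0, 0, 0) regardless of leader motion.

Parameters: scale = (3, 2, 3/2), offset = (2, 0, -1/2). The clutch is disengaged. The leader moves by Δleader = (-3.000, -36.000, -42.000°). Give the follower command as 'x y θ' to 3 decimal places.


0.000 0.000 0.000

clutch disengaged → follower holds; cmd = (0, 0, 0)


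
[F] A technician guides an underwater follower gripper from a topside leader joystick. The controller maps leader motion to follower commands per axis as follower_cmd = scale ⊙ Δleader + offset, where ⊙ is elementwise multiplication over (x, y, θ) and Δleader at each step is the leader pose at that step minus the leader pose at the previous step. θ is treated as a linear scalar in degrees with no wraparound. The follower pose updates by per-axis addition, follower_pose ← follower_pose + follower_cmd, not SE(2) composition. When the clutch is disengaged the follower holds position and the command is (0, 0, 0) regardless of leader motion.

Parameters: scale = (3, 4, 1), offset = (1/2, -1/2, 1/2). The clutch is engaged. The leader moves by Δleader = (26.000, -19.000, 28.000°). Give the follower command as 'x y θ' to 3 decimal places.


axis x: 3·26.000 + 1/2 = 78.500
axis y: 4·-19.000 + -1/2 = -76.500
axis θ: 1·28.000 + 1/2 = 28.500

78.500 -76.500 28.500


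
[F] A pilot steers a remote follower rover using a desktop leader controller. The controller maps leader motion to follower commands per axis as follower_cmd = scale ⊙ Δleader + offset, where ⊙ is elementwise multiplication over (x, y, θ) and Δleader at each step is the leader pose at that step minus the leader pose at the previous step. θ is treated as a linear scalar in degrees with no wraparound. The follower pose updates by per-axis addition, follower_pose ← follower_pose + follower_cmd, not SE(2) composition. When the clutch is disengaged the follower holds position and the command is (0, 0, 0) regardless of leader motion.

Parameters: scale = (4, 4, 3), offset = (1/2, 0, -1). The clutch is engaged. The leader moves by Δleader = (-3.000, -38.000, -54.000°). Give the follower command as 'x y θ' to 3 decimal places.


-11.500 -152.000 -163.000

axis x: 4·-3.000 + 1/2 = -11.500
axis y: 4·-38.000 + 0 = -152.000
axis θ: 3·-54.000 + -1 = -163.000


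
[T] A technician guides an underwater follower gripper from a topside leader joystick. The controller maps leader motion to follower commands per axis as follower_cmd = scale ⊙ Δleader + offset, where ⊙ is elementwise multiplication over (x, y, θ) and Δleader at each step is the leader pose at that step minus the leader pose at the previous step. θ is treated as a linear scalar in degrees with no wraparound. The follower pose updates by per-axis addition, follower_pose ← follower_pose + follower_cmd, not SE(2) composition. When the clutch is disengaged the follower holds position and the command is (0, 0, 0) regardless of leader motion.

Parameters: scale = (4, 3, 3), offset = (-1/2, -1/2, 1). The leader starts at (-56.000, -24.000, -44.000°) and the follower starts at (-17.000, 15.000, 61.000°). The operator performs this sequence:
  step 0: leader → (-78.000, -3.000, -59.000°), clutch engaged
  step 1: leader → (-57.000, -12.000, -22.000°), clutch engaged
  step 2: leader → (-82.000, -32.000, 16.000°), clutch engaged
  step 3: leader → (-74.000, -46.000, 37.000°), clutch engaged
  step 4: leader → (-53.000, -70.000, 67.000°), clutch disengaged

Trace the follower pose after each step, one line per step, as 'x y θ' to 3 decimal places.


step 0: Δleader=(-22.000, 21.000, -15.000°), engaged; cmd=(-88.500, 62.500, -44.000°) → follower=(-105.500, 77.500, 17.000°)
step 1: Δleader=(21.000, -9.000, 37.000°), engaged; cmd=(83.500, -27.500, 112.000°) → follower=(-22.000, 50.000, 129.000°)
step 2: Δleader=(-25.000, -20.000, 38.000°), engaged; cmd=(-100.500, -60.500, 115.000°) → follower=(-122.500, -10.500, 244.000°)
step 3: Δleader=(8.000, -14.000, 21.000°), engaged; cmd=(31.500, -42.500, 64.000°) → follower=(-91.000, -53.000, 308.000°)
step 4: Δleader=(21.000, -24.000, 30.000°), disengaged; cmd=(0,0,0) → follower holds at (-91.000, -53.000, 308.000°)

-105.500 77.500 17.000
-22.000 50.000 129.000
-122.500 -10.500 244.000
-91.000 -53.000 308.000
-91.000 -53.000 308.000
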